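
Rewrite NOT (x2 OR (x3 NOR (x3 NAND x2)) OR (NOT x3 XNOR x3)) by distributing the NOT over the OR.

NOT x2 AND NOT (x3 NOR (x3 NAND x2)) AND NOT (NOT x3 XNOR x3)
De Morgan's: NOT(OR of terms) = AND of negations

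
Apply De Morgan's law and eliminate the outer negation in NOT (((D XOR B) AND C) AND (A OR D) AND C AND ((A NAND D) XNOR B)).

NOT ((D XOR B) AND C) OR NOT (A OR D) OR NOT C OR NOT ((A NAND D) XNOR B)
De Morgan's: NOT(AND of terms) = OR of negations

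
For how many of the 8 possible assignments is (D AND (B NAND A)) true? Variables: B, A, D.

Satisfying assignments: (0,0,1), (0,1,1), (1,0,1)
Count: 3 out of 8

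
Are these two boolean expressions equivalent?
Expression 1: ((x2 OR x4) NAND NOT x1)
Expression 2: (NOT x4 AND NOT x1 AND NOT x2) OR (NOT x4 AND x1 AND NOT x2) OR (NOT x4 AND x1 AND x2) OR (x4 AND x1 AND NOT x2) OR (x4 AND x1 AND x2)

Yes, they are equivalent — the two output columns agree on all 8 assignments:
x4 | x1 | x2 | Expression 1 | Expression 2
------------------------------------------
0 | 0 | 0 | 1 | 1
0 | 0 | 1 | 0 | 0
0 | 1 | 0 | 1 | 1
0 | 1 | 1 | 1 | 1
1 | 0 | 0 | 0 | 0
1 | 0 | 1 | 0 | 0
1 | 1 | 0 | 1 | 1
1 | 1 | 1 | 1 | 1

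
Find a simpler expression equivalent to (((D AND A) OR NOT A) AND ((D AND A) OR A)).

By distribution ((E OR v) AND (E OR NOT v) = E):
= (D AND A)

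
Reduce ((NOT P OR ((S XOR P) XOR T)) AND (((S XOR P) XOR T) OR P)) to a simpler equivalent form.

By distribution ((E OR v) AND (E OR NOT v) = E):
= ((S XOR P) XOR T)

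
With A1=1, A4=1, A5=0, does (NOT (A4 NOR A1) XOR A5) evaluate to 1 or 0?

Substituting: (NOT (1 NOR 1) XOR 0)
= 1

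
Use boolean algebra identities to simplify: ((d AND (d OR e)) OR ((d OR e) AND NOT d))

By distribution ((E AND v) OR (E AND NOT v) = E):
= (d OR e)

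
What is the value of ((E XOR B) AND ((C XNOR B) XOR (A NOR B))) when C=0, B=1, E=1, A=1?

Substituting: ((1 XOR 1) AND ((0 XNOR 1) XOR (1 NOR 1)))
= 0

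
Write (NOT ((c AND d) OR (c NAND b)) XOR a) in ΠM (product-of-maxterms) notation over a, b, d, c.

ΠM(0, 1, 2, 3, 4, 6, 7, 13) = (a OR b OR d OR c) AND (a OR b OR d OR NOT c) AND (a OR b OR NOT d OR c) AND (a OR b OR NOT d OR NOT c) AND (a OR NOT b OR d OR c) AND (a OR NOT b OR NOT d OR c) AND (a OR NOT b OR NOT d OR NOT c) AND (NOT a OR NOT b OR d OR NOT c)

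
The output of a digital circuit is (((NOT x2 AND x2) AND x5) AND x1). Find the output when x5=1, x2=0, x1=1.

Substituting: (((NOT 0 AND 0) AND 1) AND 1)
= 0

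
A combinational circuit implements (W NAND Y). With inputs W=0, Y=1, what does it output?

Substituting: (0 NAND 1)
= 1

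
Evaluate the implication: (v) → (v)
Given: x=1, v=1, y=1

Antecedent (v) = 1; consequent (v) = 1.
1 → 1 = 1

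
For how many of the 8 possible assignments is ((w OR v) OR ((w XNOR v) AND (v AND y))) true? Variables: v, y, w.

Satisfying assignments: (0,0,1), (0,1,1), (1,0,0), (1,0,1), (1,1,0), (1,1,1)
Count: 6 out of 8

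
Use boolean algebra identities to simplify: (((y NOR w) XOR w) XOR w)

By XOR self-cancellation ((E XOR v) XOR v = E):
= (y NOR w)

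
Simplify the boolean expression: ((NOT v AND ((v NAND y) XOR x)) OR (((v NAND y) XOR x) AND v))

By distribution ((E AND v) OR (E AND NOT v) = E):
= ((v NAND y) XOR x)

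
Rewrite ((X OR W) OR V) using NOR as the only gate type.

((((X NOR W) NOR (X NOR W)) NOR V) NOR (((X NOR W) NOR (X NOR W)) NOR V))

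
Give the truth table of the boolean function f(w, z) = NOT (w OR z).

w | z | Output
--------------
0 | 0 | 1
0 | 1 | 0
1 | 0 | 0
1 | 1 | 0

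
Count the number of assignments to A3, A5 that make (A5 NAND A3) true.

Satisfying assignments: (0,0), (0,1), (1,0)
Count: 3 out of 4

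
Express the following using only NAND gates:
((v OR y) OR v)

((((v NAND v) NAND (y NAND y)) NAND ((v NAND v) NAND (y NAND y))) NAND (v NAND v))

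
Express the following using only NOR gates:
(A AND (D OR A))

((A NOR A) NOR (((D NOR A) NOR (D NOR A)) NOR ((D NOR A) NOR (D NOR A))))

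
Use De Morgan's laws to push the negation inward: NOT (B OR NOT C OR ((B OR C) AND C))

NOT B AND C AND NOT ((B OR C) AND C)
De Morgan's: NOT(OR of terms) = AND of negations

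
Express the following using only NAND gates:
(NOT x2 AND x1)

(((x2 NAND x2) NAND x1) NAND ((x2 NAND x2) NAND x1))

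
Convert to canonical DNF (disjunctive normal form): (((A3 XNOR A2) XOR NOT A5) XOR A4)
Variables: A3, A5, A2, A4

(NOT A3 AND NOT A5 AND NOT A2 AND A4) OR (NOT A3 AND NOT A5 AND A2 AND NOT A4) OR (NOT A3 AND A5 AND NOT A2 AND NOT A4) OR (NOT A3 AND A5 AND A2 AND A4) OR (A3 AND NOT A5 AND NOT A2 AND NOT A4) OR (A3 AND NOT A5 AND A2 AND A4) OR (A3 AND A5 AND NOT A2 AND A4) OR (A3 AND A5 AND A2 AND NOT A4)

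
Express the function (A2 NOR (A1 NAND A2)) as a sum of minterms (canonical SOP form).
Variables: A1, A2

Σm() = FALSE (no minterms)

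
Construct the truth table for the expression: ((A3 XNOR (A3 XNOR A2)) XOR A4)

A3 | A2 | A4 | Output
---------------------
0 | 0 | 0 | 0
0 | 0 | 1 | 1
0 | 1 | 0 | 1
0 | 1 | 1 | 0
1 | 0 | 0 | 0
1 | 0 | 1 | 1
1 | 1 | 0 | 1
1 | 1 | 1 | 0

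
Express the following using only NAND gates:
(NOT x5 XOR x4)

(((x5 NAND x5) NAND ((x5 NAND x5) NAND x4)) NAND (x4 NAND ((x5 NAND x5) NAND x4)))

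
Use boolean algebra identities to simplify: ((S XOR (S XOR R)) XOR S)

By XOR self-cancellation ((E XOR v) XOR v = E):
= (S XOR R)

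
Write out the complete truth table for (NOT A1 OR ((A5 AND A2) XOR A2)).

A5 | A2 | A1 | Output
---------------------
0 | 0 | 0 | 1
0 | 0 | 1 | 0
0 | 1 | 0 | 1
0 | 1 | 1 | 1
1 | 0 | 0 | 1
1 | 0 | 1 | 0
1 | 1 | 0 | 1
1 | 1 | 1 | 0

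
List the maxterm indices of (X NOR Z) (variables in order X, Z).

ΠM(1, 2, 3) = (X OR NOT Z) AND (NOT X OR Z) AND (NOT X OR NOT Z)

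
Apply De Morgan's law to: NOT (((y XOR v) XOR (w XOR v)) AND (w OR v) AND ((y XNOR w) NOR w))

NOT ((y XOR v) XOR (w XOR v)) OR NOT (w OR v) OR NOT ((y XNOR w) NOR w)
De Morgan's: NOT(AND of terms) = OR of negations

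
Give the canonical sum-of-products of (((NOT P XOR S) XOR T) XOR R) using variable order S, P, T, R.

Σm(0, 3, 5, 6, 9, 10, 12, 15) = (NOT S AND NOT P AND NOT T AND NOT R) OR (NOT S AND NOT P AND T AND R) OR (NOT S AND P AND NOT T AND R) OR (NOT S AND P AND T AND NOT R) OR (S AND NOT P AND NOT T AND R) OR (S AND NOT P AND T AND NOT R) OR (S AND P AND NOT T AND NOT R) OR (S AND P AND T AND R)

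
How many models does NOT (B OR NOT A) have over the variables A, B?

Satisfying assignments: (1,0)
Count: 1 out of 4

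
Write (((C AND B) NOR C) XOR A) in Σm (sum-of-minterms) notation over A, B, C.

Σm(0, 2, 5, 7) = (NOT A AND NOT B AND NOT C) OR (NOT A AND B AND NOT C) OR (A AND NOT B AND C) OR (A AND B AND C)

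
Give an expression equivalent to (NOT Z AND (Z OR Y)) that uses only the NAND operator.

(((Z NAND Z) NAND ((Z NAND Z) NAND (Y NAND Y))) NAND ((Z NAND Z) NAND ((Z NAND Z) NAND (Y NAND Y))))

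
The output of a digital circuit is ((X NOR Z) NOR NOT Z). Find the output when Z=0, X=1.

Substituting: ((1 NOR 0) NOR NOT 0)
= 0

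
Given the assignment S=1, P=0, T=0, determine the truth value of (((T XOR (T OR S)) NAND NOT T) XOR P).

Substituting: (((0 XOR (0 OR 1)) NAND NOT 0) XOR 0)
= 0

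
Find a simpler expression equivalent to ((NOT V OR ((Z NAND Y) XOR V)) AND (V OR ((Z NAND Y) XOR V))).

By distribution ((E OR v) AND (E OR NOT v) = E):
= ((Z NAND Y) XOR V)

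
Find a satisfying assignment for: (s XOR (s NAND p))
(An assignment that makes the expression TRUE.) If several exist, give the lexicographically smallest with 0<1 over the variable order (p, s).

p=0, s=0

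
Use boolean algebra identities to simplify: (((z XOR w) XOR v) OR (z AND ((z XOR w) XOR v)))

By absorption (E OR (E AND v) = E):
= ((z XOR w) XOR v)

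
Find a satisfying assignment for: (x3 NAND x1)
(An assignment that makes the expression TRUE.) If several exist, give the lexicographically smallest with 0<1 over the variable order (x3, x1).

x3=0, x1=0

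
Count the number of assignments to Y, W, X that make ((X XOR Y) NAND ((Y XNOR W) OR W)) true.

Satisfying assignments: (0,0,0), (0,1,0), (1,0,0), (1,0,1), (1,1,1)
Count: 5 out of 8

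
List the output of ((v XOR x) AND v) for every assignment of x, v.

x | v | Output
--------------
0 | 0 | 0
0 | 1 | 1
1 | 0 | 0
1 | 1 | 0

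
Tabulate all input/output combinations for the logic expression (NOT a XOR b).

a | b | Output
--------------
0 | 0 | 1
0 | 1 | 0
1 | 0 | 0
1 | 1 | 1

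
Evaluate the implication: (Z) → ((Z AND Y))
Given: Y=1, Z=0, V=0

Antecedent (Z) = 0; consequent ((Z AND Y)) = 0.
0 → 0 = 1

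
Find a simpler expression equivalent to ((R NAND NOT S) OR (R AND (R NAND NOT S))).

By absorption (E OR (E AND v) = E):
= (R NAND NOT S)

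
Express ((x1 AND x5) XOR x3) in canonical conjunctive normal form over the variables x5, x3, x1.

(x5 OR x3 OR x1) AND (x5 OR x3 OR NOT x1) AND (NOT x5 OR x3 OR x1) AND (NOT x5 OR NOT x3 OR NOT x1)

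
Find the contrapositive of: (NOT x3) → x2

Contrapositive: NOT x2 → x3
Note: A statement and its contrapositive are logically equivalent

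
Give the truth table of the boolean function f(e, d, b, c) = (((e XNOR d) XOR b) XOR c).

e | d | b | c | Output
----------------------
0 | 0 | 0 | 0 | 1
0 | 0 | 0 | 1 | 0
0 | 0 | 1 | 0 | 0
0 | 0 | 1 | 1 | 1
0 | 1 | 0 | 0 | 0
0 | 1 | 0 | 1 | 1
0 | 1 | 1 | 0 | 1
0 | 1 | 1 | 1 | 0
1 | 0 | 0 | 0 | 0
1 | 0 | 0 | 1 | 1
1 | 0 | 1 | 0 | 1
1 | 0 | 1 | 1 | 0
1 | 1 | 0 | 0 | 1
1 | 1 | 0 | 1 | 0
1 | 1 | 1 | 0 | 0
1 | 1 | 1 | 1 | 1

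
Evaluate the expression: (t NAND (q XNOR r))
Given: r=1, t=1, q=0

Substituting: (1 NAND (0 XNOR 1))
= 1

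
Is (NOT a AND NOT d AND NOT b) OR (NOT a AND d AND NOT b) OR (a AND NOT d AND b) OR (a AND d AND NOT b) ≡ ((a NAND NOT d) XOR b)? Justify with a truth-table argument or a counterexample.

Yes, they are equivalent — the two output columns agree on all 8 assignments:
a | d | b | Expression 1 | Expression 2
---------------------------------------
0 | 0 | 0 | 1 | 1
0 | 0 | 1 | 0 | 0
0 | 1 | 0 | 1 | 1
0 | 1 | 1 | 0 | 0
1 | 0 | 0 | 0 | 0
1 | 0 | 1 | 1 | 1
1 | 1 | 0 | 1 | 1
1 | 1 | 1 | 0 | 0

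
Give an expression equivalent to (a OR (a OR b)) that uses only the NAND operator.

((a NAND a) NAND (((a NAND a) NAND (b NAND b)) NAND ((a NAND a) NAND (b NAND b))))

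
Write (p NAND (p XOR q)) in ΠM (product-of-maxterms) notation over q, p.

ΠM(1) = (q OR NOT p)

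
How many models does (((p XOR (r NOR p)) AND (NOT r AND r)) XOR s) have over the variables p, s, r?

Satisfying assignments: (0,1,0), (0,1,1), (1,1,0), (1,1,1)
Count: 4 out of 8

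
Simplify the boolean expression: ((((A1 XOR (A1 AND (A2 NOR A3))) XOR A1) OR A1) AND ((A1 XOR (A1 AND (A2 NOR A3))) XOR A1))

By absorption (E AND (E OR v) = E) then XOR self-cancellation ((E XOR v) XOR v = E):
= (A1 AND (A2 NOR A3))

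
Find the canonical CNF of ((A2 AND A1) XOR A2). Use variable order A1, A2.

(A1 OR A2) AND (NOT A1 OR A2) AND (NOT A1 OR NOT A2)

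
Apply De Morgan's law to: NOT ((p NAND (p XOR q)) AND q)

NOT (p NAND (p XOR q)) OR NOT q
De Morgan's: NOT(AND of terms) = OR of negations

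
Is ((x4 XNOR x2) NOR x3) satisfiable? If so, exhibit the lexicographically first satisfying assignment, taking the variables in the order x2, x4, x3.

x2=0, x4=1, x3=0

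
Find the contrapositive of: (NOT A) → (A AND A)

Contrapositive: NOT (A AND A) → A
Note: A statement and its contrapositive are logically equivalent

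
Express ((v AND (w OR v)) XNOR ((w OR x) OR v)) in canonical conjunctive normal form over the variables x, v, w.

(x OR v OR NOT w) AND (NOT x OR v OR w) AND (NOT x OR v OR NOT w)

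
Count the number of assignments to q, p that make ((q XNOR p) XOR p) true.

Satisfying assignments: (0,0), (0,1)
Count: 2 out of 4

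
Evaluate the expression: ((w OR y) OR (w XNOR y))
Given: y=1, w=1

Substituting: ((1 OR 1) OR (1 XNOR 1))
= 1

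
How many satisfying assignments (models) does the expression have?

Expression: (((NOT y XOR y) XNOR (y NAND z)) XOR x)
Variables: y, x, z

Satisfying assignments: (0,0,0), (0,0,1), (1,0,0), (1,1,1)
Count: 4 out of 8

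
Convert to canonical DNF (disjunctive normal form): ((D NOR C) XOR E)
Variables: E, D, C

(NOT E AND NOT D AND NOT C) OR (E AND NOT D AND C) OR (E AND D AND NOT C) OR (E AND D AND C)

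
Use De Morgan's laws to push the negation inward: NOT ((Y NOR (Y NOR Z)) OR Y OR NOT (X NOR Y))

NOT (Y NOR (Y NOR Z)) AND NOT Y AND (X NOR Y)
De Morgan's: NOT(OR of terms) = AND of negations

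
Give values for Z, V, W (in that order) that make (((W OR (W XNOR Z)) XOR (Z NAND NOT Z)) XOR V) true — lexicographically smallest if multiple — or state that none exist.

Z=0, V=1, W=0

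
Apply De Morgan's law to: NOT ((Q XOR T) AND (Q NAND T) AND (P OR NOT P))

NOT (Q XOR T) OR NOT (Q NAND T) OR NOT (P OR NOT P)
De Morgan's: NOT(AND of terms) = OR of negations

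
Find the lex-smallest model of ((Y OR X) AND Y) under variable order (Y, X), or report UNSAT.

Y=1, X=0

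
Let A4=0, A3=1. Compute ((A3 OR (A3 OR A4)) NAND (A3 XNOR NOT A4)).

Substituting: ((1 OR (1 OR 0)) NAND (1 XNOR NOT 0))
= 0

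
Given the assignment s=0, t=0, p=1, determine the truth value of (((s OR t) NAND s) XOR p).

Substituting: (((0 OR 0) NAND 0) XOR 1)
= 0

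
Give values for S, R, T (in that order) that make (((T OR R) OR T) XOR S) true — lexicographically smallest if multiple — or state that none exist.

S=0, R=0, T=1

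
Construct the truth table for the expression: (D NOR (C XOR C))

C | D | Output
--------------
0 | 0 | 1
0 | 1 | 0
1 | 0 | 1
1 | 1 | 0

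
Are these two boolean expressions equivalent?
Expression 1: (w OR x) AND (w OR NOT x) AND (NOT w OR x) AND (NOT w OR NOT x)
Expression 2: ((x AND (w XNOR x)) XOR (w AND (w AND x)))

Yes, they are equivalent — the two output columns agree on all 4 assignments:
w | x | Expression 1 | Expression 2
-----------------------------------
0 | 0 | 0 | 0
0 | 1 | 0 | 0
1 | 0 | 0 | 0
1 | 1 | 0 | 0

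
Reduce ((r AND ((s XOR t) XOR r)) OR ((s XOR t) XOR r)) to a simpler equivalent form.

By absorption (E OR (E AND v) = E):
= ((s XOR t) XOR r)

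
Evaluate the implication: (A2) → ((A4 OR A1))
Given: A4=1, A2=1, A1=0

Antecedent (A2) = 1; consequent ((A4 OR A1)) = 1.
1 → 1 = 1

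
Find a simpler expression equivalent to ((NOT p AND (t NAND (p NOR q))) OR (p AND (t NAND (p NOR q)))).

By distribution ((E AND v) OR (E AND NOT v) = E):
= (t NAND (p NOR q))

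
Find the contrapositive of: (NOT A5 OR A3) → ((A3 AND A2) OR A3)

Contrapositive: NOT ((A3 AND A2) OR A3) → NOT (NOT A5 OR A3)
Note: A statement and its contrapositive are logically equivalent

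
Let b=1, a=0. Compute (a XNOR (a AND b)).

Substituting: (0 XNOR (0 AND 1))
= 1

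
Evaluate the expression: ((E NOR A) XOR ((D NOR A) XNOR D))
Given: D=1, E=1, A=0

Substituting: ((1 NOR 0) XOR ((1 NOR 0) XNOR 1))
= 0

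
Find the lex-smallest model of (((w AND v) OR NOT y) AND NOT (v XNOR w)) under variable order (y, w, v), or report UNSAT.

y=0, w=0, v=1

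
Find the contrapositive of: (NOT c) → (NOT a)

Contrapositive: a → c
Note: A statement and its contrapositive are logically equivalent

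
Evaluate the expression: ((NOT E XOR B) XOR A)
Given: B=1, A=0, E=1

Substituting: ((NOT 1 XOR 1) XOR 0)
= 1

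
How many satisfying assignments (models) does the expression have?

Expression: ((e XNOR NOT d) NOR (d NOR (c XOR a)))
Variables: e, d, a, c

Satisfying assignments: (0,0,0,1), (0,0,1,0), (1,1,0,0), (1,1,0,1), (1,1,1,0), (1,1,1,1)
Count: 6 out of 16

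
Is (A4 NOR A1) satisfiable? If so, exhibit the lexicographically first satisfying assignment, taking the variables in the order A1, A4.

A1=0, A4=0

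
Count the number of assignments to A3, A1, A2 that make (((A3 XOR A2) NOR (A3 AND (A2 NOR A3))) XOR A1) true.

Satisfying assignments: (0,0,0), (0,1,1), (1,0,1), (1,1,0)
Count: 4 out of 8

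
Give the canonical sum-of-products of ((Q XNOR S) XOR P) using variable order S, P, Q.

Σm(0, 3, 5, 6) = (NOT S AND NOT P AND NOT Q) OR (NOT S AND P AND Q) OR (S AND NOT P AND Q) OR (S AND P AND NOT Q)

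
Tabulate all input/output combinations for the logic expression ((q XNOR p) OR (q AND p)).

q | p | Output
--------------
0 | 0 | 1
0 | 1 | 0
1 | 0 | 0
1 | 1 | 1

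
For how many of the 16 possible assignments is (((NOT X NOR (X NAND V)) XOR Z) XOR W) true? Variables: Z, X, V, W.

Satisfying assignments: (0,0,0,1), (0,0,1,1), (0,1,0,1), (0,1,1,0), (1,0,0,0), (1,0,1,0), (1,1,0,0), (1,1,1,1)
Count: 8 out of 16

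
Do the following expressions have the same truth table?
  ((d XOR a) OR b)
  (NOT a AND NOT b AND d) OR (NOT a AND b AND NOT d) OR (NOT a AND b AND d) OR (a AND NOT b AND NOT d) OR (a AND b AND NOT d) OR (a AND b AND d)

Yes, they are equivalent — the two output columns agree on all 8 assignments:
a | b | d | Expression 1 | Expression 2
---------------------------------------
0 | 0 | 0 | 0 | 0
0 | 0 | 1 | 1 | 1
0 | 1 | 0 | 1 | 1
0 | 1 | 1 | 1 | 1
1 | 0 | 0 | 1 | 1
1 | 0 | 1 | 0 | 0
1 | 1 | 0 | 1 | 1
1 | 1 | 1 | 1 | 1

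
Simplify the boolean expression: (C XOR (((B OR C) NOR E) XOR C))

By XOR self-cancellation ((E XOR v) XOR v = E):
= ((B OR C) NOR E)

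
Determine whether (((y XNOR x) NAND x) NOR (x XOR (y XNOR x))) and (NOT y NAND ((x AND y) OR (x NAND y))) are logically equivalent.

No. Counterexample: with x=0, y=1, Expression 1 = 0 but Expression 2 = 1.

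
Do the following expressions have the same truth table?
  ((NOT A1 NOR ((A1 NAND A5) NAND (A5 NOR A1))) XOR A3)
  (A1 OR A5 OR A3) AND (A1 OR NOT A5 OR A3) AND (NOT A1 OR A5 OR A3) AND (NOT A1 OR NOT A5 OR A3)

Yes, they are equivalent — the two output columns agree on all 8 assignments:
A1 | A5 | A3 | Expression 1 | Expression 2
------------------------------------------
0 | 0 | 0 | 0 | 0
0 | 0 | 1 | 1 | 1
0 | 1 | 0 | 0 | 0
0 | 1 | 1 | 1 | 1
1 | 0 | 0 | 0 | 0
1 | 0 | 1 | 1 | 1
1 | 1 | 0 | 0 | 0
1 | 1 | 1 | 1 | 1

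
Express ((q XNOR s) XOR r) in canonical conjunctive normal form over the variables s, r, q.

(s OR r OR NOT q) AND (s OR NOT r OR q) AND (NOT s OR r OR q) AND (NOT s OR NOT r OR NOT q)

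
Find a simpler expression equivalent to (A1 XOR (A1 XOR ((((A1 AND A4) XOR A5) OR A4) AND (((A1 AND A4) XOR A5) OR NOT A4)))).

By XOR self-cancellation ((E XOR v) XOR v = E) then distribution ((E OR v) AND (E OR NOT v) = E):
= ((A1 AND A4) XOR A5)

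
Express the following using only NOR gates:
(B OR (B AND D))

((B NOR ((B NOR B) NOR (D NOR D))) NOR (B NOR ((B NOR B) NOR (D NOR D))))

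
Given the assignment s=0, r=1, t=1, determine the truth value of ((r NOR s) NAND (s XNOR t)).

Substituting: ((1 NOR 0) NAND (0 XNOR 1))
= 1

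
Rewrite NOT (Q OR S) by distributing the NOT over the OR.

NOT Q AND NOT S
De Morgan's: NOT(OR of terms) = AND of negations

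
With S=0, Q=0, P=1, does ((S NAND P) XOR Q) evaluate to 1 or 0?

Substituting: ((0 NAND 1) XOR 0)
= 1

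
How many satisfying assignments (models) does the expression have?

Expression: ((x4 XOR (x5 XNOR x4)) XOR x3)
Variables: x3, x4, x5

Satisfying assignments: (0,0,0), (0,1,0), (1,0,1), (1,1,1)
Count: 4 out of 8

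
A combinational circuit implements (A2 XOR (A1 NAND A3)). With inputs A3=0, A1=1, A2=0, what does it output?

Substituting: (0 XOR (1 NAND 0))
= 1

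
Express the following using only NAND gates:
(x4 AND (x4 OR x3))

((x4 NAND ((x4 NAND x4) NAND (x3 NAND x3))) NAND (x4 NAND ((x4 NAND x4) NAND (x3 NAND x3))))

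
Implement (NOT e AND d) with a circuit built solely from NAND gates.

(((e NAND e) NAND d) NAND ((e NAND e) NAND d))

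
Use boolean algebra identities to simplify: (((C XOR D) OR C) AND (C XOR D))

By absorption (E AND (E OR v) = E):
= (C XOR D)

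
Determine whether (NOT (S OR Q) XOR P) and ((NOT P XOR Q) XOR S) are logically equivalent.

No. Counterexample: with Q=1, S=1, P=0, Expression 1 = 0 but Expression 2 = 1.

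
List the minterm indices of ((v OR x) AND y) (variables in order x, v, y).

Σm(3, 5, 7) = (NOT x AND v AND y) OR (x AND NOT v AND y) OR (x AND v AND y)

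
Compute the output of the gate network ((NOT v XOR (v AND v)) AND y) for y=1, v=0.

Substituting: ((NOT 0 XOR (0 AND 0)) AND 1)
= 1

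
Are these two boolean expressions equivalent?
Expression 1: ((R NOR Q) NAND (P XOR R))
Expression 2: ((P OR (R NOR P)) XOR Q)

No. Counterexample: with R=0, P=0, Q=1, Expression 1 = 1 but Expression 2 = 0.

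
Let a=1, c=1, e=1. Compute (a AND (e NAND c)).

Substituting: (1 AND (1 NAND 1))
= 0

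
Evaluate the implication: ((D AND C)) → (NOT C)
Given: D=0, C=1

Antecedent ((D AND C)) = 0; consequent (NOT C) = 0.
0 → 0 = 1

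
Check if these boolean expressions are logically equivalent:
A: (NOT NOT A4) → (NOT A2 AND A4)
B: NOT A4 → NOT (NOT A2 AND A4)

No, Inverse is not equivalent to original (counterexample: A2=1, A4=1)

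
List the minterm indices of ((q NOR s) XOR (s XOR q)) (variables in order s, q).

Σm(0, 1, 2) = (NOT s AND NOT q) OR (NOT s AND q) OR (s AND NOT q)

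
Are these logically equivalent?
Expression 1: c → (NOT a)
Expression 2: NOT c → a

No, Inverse is not equivalent to original (counterexample: a=0, c=0)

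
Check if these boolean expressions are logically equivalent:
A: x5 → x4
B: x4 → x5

No, Converse is not equivalent to original (counterexample: x5=0, x4=1)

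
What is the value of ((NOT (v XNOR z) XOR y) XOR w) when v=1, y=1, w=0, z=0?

Substituting: ((NOT (1 XNOR 0) XOR 1) XOR 0)
= 0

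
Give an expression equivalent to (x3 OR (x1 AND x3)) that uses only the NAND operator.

((x3 NAND x3) NAND (((x1 NAND x3) NAND (x1 NAND x3)) NAND ((x1 NAND x3) NAND (x1 NAND x3))))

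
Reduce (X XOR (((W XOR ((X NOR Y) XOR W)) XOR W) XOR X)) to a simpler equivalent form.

By XOR self-cancellation ((E XOR v) XOR v = E) then XOR self-cancellation ((E XOR v) XOR v = E):
= ((X NOR Y) XOR W)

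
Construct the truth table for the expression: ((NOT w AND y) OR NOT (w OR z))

z | y | w | Output
------------------
0 | 0 | 0 | 1
0 | 0 | 1 | 0
0 | 1 | 0 | 1
0 | 1 | 1 | 0
1 | 0 | 0 | 0
1 | 0 | 1 | 0
1 | 1 | 0 | 1
1 | 1 | 1 | 0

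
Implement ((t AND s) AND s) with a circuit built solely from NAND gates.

((((t NAND s) NAND (t NAND s)) NAND s) NAND (((t NAND s) NAND (t NAND s)) NAND s))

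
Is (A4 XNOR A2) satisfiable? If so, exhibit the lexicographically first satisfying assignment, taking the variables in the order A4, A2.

A4=0, A2=0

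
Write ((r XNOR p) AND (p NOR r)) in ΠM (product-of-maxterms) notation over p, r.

ΠM(1, 2, 3) = (p OR NOT r) AND (NOT p OR r) AND (NOT p OR NOT r)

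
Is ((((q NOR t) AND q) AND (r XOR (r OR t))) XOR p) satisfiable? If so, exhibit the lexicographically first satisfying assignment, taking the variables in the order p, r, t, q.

p=1, r=0, t=0, q=0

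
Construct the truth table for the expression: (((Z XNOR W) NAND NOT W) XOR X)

Z | X | W | Output
------------------
0 | 0 | 0 | 0
0 | 0 | 1 | 1
0 | 1 | 0 | 1
0 | 1 | 1 | 0
1 | 0 | 0 | 1
1 | 0 | 1 | 1
1 | 1 | 0 | 0
1 | 1 | 1 | 0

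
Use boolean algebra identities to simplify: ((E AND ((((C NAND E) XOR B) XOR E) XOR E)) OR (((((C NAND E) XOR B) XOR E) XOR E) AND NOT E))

By distribution ((E AND v) OR (E AND NOT v) = E) then XOR self-cancellation ((E XOR v) XOR v = E):
= ((C NAND E) XOR B)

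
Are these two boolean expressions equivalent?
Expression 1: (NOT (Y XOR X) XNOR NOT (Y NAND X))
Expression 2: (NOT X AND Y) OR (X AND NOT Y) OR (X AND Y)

Yes, they are equivalent — the two output columns agree on all 4 assignments:
X | Y | Expression 1 | Expression 2
-----------------------------------
0 | 0 | 0 | 0
0 | 1 | 1 | 1
1 | 0 | 1 | 1
1 | 1 | 1 | 1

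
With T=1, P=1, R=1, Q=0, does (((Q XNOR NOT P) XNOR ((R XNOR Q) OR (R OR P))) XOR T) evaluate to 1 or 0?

Substituting: (((0 XNOR NOT 1) XNOR ((1 XNOR 0) OR (1 OR 1))) XOR 1)
= 0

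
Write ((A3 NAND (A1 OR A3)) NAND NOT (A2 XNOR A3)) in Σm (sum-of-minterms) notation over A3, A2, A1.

Σm(0, 1, 4, 5, 6, 7) = (NOT A3 AND NOT A2 AND NOT A1) OR (NOT A3 AND NOT A2 AND A1) OR (A3 AND NOT A2 AND NOT A1) OR (A3 AND NOT A2 AND A1) OR (A3 AND A2 AND NOT A1) OR (A3 AND A2 AND A1)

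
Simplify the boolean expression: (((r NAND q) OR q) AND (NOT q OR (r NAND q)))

By distribution ((E OR v) AND (E OR NOT v) = E):
= (r NAND q)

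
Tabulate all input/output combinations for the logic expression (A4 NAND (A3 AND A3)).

A4 | A3 | Output
----------------
0 | 0 | 1
0 | 1 | 1
1 | 0 | 1
1 | 1 | 0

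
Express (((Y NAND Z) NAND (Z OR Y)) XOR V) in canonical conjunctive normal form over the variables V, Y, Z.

(V OR Y OR NOT Z) AND (V OR NOT Y OR Z) AND (NOT V OR Y OR Z) AND (NOT V OR NOT Y OR NOT Z)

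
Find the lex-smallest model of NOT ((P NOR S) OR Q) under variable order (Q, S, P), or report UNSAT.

Q=0, S=0, P=1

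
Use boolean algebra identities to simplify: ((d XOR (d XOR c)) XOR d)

By XOR self-cancellation ((E XOR v) XOR v = E):
= (d XOR c)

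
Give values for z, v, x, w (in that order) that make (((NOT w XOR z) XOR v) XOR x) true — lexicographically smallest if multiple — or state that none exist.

z=0, v=0, x=0, w=0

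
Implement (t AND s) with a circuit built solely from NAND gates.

((t NAND s) NAND (t NAND s))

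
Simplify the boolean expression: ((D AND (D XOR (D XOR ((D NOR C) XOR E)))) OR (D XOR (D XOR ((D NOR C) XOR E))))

By absorption (E OR (E AND v) = E) then XOR self-cancellation ((E XOR v) XOR v = E):
= ((D NOR C) XOR E)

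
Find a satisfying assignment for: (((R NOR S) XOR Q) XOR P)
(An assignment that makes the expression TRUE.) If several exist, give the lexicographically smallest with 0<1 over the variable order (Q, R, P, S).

Q=0, R=0, P=0, S=0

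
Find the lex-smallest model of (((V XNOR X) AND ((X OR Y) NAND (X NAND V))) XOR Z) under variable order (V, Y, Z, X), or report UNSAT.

V=0, Y=0, Z=0, X=0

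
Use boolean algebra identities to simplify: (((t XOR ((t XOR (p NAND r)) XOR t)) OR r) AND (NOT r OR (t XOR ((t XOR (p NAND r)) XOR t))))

By distribution ((E OR v) AND (E OR NOT v) = E) then XOR self-cancellation ((E XOR v) XOR v = E):
= (t XOR (p NAND r))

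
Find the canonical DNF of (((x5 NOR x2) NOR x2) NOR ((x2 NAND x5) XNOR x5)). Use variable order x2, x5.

(NOT x2 AND NOT x5) OR (x2 AND NOT x5) OR (x2 AND x5)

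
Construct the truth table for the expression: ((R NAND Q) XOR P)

P | Q | R | Output
------------------
0 | 0 | 0 | 1
0 | 0 | 1 | 1
0 | 1 | 0 | 1
0 | 1 | 1 | 0
1 | 0 | 0 | 0
1 | 0 | 1 | 0
1 | 1 | 0 | 0
1 | 1 | 1 | 1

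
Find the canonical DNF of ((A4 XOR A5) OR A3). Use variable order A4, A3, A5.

(NOT A4 AND NOT A3 AND A5) OR (NOT A4 AND A3 AND NOT A5) OR (NOT A4 AND A3 AND A5) OR (A4 AND NOT A3 AND NOT A5) OR (A4 AND A3 AND NOT A5) OR (A4 AND A3 AND A5)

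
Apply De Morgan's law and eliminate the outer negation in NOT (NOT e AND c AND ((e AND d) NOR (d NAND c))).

e OR NOT c OR NOT ((e AND d) NOR (d NAND c))
De Morgan's: NOT(AND of terms) = OR of negations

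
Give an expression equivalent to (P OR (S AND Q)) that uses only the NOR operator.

((P NOR ((S NOR S) NOR (Q NOR Q))) NOR (P NOR ((S NOR S) NOR (Q NOR Q))))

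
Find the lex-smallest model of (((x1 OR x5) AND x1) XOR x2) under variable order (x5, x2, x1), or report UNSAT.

x5=0, x2=0, x1=1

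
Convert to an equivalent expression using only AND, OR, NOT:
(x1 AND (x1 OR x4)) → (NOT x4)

NOT (x1 AND (x1 OR x4)) OR (NOT x4)
(Implication elimination: A → B = NOT A OR B)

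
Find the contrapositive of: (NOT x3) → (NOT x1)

Contrapositive: x1 → x3
Note: A statement and its contrapositive are logically equivalent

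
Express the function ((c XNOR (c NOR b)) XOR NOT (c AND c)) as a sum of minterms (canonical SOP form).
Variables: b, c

Σm(0) = (NOT b AND NOT c)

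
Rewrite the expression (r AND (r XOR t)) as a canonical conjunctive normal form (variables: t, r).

(t OR r) AND (NOT t OR r) AND (NOT t OR NOT r)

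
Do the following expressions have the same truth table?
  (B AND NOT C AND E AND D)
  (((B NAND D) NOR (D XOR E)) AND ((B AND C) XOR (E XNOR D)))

Yes, they are equivalent — the two output columns agree on all 16 assignments:
B | C | E | D | Expression 1 | Expression 2
-------------------------------------------
0 | 0 | 0 | 0 | 0 | 0
0 | 0 | 0 | 1 | 0 | 0
0 | 0 | 1 | 0 | 0 | 0
0 | 0 | 1 | 1 | 0 | 0
0 | 1 | 0 | 0 | 0 | 0
0 | 1 | 0 | 1 | 0 | 0
0 | 1 | 1 | 0 | 0 | 0
0 | 1 | 1 | 1 | 0 | 0
1 | 0 | 0 | 0 | 0 | 0
1 | 0 | 0 | 1 | 0 | 0
1 | 0 | 1 | 0 | 0 | 0
1 | 0 | 1 | 1 | 1 | 1
1 | 1 | 0 | 0 | 0 | 0
1 | 1 | 0 | 1 | 0 | 0
1 | 1 | 1 | 0 | 0 | 0
1 | 1 | 1 | 1 | 0 | 0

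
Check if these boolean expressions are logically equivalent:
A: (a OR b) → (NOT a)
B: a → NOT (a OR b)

Yes, Contrapositive is always equivalent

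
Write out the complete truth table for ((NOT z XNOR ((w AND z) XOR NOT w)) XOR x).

x | w | z | Output
------------------
0 | 0 | 0 | 1
0 | 0 | 1 | 0
0 | 1 | 0 | 0
0 | 1 | 1 | 0
1 | 0 | 0 | 0
1 | 0 | 1 | 1
1 | 1 | 0 | 1
1 | 1 | 1 | 1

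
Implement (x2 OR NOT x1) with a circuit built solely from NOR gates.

((x2 NOR (x1 NOR x1)) NOR (x2 NOR (x1 NOR x1)))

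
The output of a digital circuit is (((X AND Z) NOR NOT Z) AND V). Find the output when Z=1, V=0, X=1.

Substituting: (((1 AND 1) NOR NOT 1) AND 0)
= 0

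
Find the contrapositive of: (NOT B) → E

Contrapositive: NOT E → B
Note: A statement and its contrapositive are logically equivalent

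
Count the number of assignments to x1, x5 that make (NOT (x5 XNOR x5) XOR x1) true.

Satisfying assignments: (1,0), (1,1)
Count: 2 out of 4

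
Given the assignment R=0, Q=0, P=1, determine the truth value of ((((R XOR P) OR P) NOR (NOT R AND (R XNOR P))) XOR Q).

Substituting: ((((0 XOR 1) OR 1) NOR (NOT 0 AND (0 XNOR 1))) XOR 0)
= 0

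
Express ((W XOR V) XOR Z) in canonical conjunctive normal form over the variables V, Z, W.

(V OR Z OR W) AND (V OR NOT Z OR NOT W) AND (NOT V OR Z OR NOT W) AND (NOT V OR NOT Z OR W)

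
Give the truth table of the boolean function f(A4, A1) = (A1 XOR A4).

A4 | A1 | Output
----------------
0 | 0 | 0
0 | 1 | 1
1 | 0 | 1
1 | 1 | 0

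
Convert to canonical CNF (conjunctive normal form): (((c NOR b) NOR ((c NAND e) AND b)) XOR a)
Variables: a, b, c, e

(a OR b OR c OR e) AND (a OR b OR c OR NOT e) AND (a OR NOT b OR c OR e) AND (a OR NOT b OR c OR NOT e) AND (a OR NOT b OR NOT c OR e) AND (NOT a OR b OR NOT c OR e) AND (NOT a OR b OR NOT c OR NOT e) AND (NOT a OR NOT b OR NOT c OR NOT e)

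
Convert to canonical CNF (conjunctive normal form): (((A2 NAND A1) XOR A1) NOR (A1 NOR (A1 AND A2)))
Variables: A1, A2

(A1 OR A2) AND (A1 OR NOT A2) AND (NOT A1 OR NOT A2)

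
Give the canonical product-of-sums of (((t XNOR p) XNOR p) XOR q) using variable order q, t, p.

ΠM(0, 1, 6, 7) = (q OR t OR p) AND (q OR t OR NOT p) AND (NOT q OR NOT t OR p) AND (NOT q OR NOT t OR NOT p)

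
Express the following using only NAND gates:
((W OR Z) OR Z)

((((W NAND W) NAND (Z NAND Z)) NAND ((W NAND W) NAND (Z NAND Z))) NAND (Z NAND Z))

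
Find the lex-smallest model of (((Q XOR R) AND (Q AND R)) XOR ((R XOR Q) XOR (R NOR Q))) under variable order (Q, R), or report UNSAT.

Q=0, R=0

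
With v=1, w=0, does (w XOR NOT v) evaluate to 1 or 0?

Substituting: (0 XOR NOT 1)
= 0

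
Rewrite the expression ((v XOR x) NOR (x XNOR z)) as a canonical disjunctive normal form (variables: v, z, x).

(NOT v AND z AND NOT x) OR (v AND NOT z AND x)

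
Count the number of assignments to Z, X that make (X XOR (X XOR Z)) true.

Satisfying assignments: (1,0), (1,1)
Count: 2 out of 4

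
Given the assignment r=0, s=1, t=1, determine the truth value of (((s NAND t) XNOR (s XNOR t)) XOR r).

Substituting: (((1 NAND 1) XNOR (1 XNOR 1)) XOR 0)
= 0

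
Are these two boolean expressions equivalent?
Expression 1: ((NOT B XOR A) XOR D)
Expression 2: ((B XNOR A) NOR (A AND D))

No. Counterexample: with B=0, A=0, D=0, Expression 1 = 1 but Expression 2 = 0.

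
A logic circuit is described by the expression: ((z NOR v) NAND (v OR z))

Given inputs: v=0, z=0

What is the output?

Substituting: ((0 NOR 0) NAND (0 OR 0))
= 1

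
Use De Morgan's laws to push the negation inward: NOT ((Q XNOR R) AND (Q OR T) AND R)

NOT (Q XNOR R) OR NOT (Q OR T) OR NOT R
De Morgan's: NOT(AND of terms) = OR of negations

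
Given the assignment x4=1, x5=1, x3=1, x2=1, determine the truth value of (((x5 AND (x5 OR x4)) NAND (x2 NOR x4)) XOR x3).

Substituting: (((1 AND (1 OR 1)) NAND (1 NOR 1)) XOR 1)
= 0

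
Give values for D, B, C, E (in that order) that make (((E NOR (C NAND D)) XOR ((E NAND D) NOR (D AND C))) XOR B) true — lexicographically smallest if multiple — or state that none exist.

D=0, B=1, C=0, E=0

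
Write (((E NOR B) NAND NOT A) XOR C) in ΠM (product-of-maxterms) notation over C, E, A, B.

ΠM(0, 9, 10, 11, 12, 13, 14, 15) = (C OR E OR A OR B) AND (NOT C OR E OR A OR NOT B) AND (NOT C OR E OR NOT A OR B) AND (NOT C OR E OR NOT A OR NOT B) AND (NOT C OR NOT E OR A OR B) AND (NOT C OR NOT E OR A OR NOT B) AND (NOT C OR NOT E OR NOT A OR B) AND (NOT C OR NOT E OR NOT A OR NOT B)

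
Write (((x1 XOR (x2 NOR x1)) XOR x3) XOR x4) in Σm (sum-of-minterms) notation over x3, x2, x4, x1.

Σm(0, 1, 5, 6, 10, 11, 12, 15) = (NOT x3 AND NOT x2 AND NOT x4 AND NOT x1) OR (NOT x3 AND NOT x2 AND NOT x4 AND x1) OR (NOT x3 AND x2 AND NOT x4 AND x1) OR (NOT x3 AND x2 AND x4 AND NOT x1) OR (x3 AND NOT x2 AND x4 AND NOT x1) OR (x3 AND NOT x2 AND x4 AND x1) OR (x3 AND x2 AND NOT x4 AND NOT x1) OR (x3 AND x2 AND x4 AND x1)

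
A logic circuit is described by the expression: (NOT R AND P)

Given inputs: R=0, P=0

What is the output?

Substituting: (NOT 0 AND 0)
= 0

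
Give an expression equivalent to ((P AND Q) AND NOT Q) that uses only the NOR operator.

((((P NOR P) NOR (Q NOR Q)) NOR ((P NOR P) NOR (Q NOR Q))) NOR ((Q NOR Q) NOR (Q NOR Q)))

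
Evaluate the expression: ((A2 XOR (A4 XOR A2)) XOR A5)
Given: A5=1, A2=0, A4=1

Substituting: ((0 XOR (1 XOR 0)) XOR 1)
= 0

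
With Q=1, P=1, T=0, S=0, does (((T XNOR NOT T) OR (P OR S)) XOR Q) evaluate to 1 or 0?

Substituting: (((0 XNOR NOT 0) OR (1 OR 0)) XOR 1)
= 0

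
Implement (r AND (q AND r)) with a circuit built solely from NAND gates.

((r NAND ((q NAND r) NAND (q NAND r))) NAND (r NAND ((q NAND r) NAND (q NAND r))))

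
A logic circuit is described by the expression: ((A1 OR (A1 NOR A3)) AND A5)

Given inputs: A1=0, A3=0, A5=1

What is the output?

Substituting: ((0 OR (0 NOR 0)) AND 1)
= 1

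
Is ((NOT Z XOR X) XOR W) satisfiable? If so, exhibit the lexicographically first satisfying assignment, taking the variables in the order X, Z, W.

X=0, Z=0, W=0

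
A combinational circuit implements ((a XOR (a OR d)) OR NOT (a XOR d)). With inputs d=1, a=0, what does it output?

Substituting: ((0 XOR (0 OR 1)) OR NOT (0 XOR 1))
= 1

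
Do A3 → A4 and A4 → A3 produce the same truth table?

No, Converse is not equivalent to original (counterexample: A3=0, A4=1)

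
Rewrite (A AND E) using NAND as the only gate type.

((A NAND E) NAND (A NAND E))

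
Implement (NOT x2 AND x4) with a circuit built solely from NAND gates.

(((x2 NAND x2) NAND x4) NAND ((x2 NAND x2) NAND x4))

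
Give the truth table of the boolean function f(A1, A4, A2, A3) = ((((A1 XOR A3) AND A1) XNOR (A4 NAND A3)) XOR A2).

A1 | A4 | A2 | A3 | Output
--------------------------
0 | 0 | 0 | 0 | 0
0 | 0 | 0 | 1 | 0
0 | 0 | 1 | 0 | 1
0 | 0 | 1 | 1 | 1
0 | 1 | 0 | 0 | 0
0 | 1 | 0 | 1 | 1
0 | 1 | 1 | 0 | 1
0 | 1 | 1 | 1 | 0
1 | 0 | 0 | 0 | 1
1 | 0 | 0 | 1 | 0
1 | 0 | 1 | 0 | 0
1 | 0 | 1 | 1 | 1
1 | 1 | 0 | 0 | 1
1 | 1 | 0 | 1 | 1
1 | 1 | 1 | 0 | 0
1 | 1 | 1 | 1 | 0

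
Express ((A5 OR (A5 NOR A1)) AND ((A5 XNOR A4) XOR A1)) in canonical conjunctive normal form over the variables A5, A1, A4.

(A5 OR A1 OR NOT A4) AND (A5 OR NOT A1 OR A4) AND (A5 OR NOT A1 OR NOT A4) AND (NOT A5 OR A1 OR A4) AND (NOT A5 OR NOT A1 OR NOT A4)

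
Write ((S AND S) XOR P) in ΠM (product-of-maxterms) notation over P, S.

ΠM(0, 3) = (P OR S) AND (NOT P OR NOT S)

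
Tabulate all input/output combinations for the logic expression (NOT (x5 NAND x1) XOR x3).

x5 | x1 | x3 | Output
---------------------
0 | 0 | 0 | 0
0 | 0 | 1 | 1
0 | 1 | 0 | 0
0 | 1 | 1 | 1
1 | 0 | 0 | 0
1 | 0 | 1 | 1
1 | 1 | 0 | 1
1 | 1 | 1 | 0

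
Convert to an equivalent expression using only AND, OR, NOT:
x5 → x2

NOT x5 OR x2
(Implication elimination: A → B = NOT A OR B)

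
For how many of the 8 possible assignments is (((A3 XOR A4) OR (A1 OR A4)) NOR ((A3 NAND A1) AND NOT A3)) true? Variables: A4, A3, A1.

No assignment satisfies the expression.
Count: 0 out of 8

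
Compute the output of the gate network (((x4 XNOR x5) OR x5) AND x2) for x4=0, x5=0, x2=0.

Substituting: (((0 XNOR 0) OR 0) AND 0)
= 0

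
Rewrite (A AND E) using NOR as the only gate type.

((A NOR A) NOR (E NOR E))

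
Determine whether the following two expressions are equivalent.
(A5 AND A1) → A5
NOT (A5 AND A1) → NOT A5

No, Inverse is not equivalent to original (counterexample: A1=0, A5=1)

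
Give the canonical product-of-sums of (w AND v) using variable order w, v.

ΠM(0, 1, 2) = (w OR v) AND (w OR NOT v) AND (NOT w OR v)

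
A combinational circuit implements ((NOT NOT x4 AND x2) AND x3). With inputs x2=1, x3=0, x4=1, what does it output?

Substituting: ((NOT NOT 1 AND 1) AND 0)
= 0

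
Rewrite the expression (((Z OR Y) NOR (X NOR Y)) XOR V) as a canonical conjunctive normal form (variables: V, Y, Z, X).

(V OR Y OR Z OR X) AND (V OR Y OR NOT Z OR X) AND (V OR Y OR NOT Z OR NOT X) AND (V OR NOT Y OR Z OR X) AND (V OR NOT Y OR Z OR NOT X) AND (V OR NOT Y OR NOT Z OR X) AND (V OR NOT Y OR NOT Z OR NOT X) AND (NOT V OR Y OR Z OR NOT X)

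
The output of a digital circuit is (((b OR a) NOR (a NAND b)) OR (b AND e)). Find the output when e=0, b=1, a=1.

Substituting: (((1 OR 1) NOR (1 NAND 1)) OR (1 AND 0))
= 0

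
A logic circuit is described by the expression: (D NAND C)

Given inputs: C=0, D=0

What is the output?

Substituting: (0 NAND 0)
= 1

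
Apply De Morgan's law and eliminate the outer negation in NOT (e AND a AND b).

NOT e OR NOT a OR NOT b
De Morgan's: NOT(AND of terms) = OR of negations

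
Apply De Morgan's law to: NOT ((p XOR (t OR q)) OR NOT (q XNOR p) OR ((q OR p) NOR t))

NOT (p XOR (t OR q)) AND (q XNOR p) AND NOT ((q OR p) NOR t)
De Morgan's: NOT(OR of terms) = AND of negations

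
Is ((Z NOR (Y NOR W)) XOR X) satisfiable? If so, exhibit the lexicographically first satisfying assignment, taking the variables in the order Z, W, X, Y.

Z=0, W=0, X=0, Y=1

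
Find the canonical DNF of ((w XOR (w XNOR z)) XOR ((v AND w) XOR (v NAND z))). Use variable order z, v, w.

(NOT z AND v AND w) OR (z AND NOT v AND NOT w) OR (z AND NOT v AND w) OR (z AND v AND w)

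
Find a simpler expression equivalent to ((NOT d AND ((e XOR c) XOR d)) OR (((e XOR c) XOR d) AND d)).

By distribution ((E AND v) OR (E AND NOT v) = E):
= ((e XOR c) XOR d)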